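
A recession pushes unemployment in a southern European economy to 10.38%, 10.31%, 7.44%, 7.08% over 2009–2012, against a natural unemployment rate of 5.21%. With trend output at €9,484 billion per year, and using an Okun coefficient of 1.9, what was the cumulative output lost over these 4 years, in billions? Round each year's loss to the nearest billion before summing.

€2,590 billion

Year 2009: gap = -1.9 × (10.38 - 5.21) = -9.823%, loss ≈ 9484 × 9.823/100 ≈ 932.
Year 2010: gap = -1.9 × (10.31 - 5.21) = -9.69%, loss ≈ 9484 × 9.69/100 ≈ 919.
Year 2011: gap = -1.9 × (7.44 - 5.21) = -4.237%, loss ≈ 9484 × 4.237/100 ≈ 402.
Year 2012: gap = -1.9 × (7.08 - 5.21) = -3.553%, loss ≈ 9484 × 3.553/100 ≈ 337.
Total lost output = 932 + 919 + 402 + 337 = 2590 billion.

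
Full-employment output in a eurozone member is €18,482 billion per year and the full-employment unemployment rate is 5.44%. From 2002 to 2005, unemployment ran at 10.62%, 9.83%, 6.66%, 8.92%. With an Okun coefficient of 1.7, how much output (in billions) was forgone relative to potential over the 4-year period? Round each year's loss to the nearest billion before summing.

Year 2002: gap = -1.7 × (10.62 - 5.44) = -8.806%, loss ≈ 18482 × 8.806/100 ≈ 1628.
Year 2003: gap = -1.7 × (9.83 - 5.44) = -7.463%, loss ≈ 18482 × 7.463/100 ≈ 1379.
Year 2004: gap = -1.7 × (6.66 - 5.44) = -2.074%, loss ≈ 18482 × 2.074/100 ≈ 383.
Year 2005: gap = -1.7 × (8.92 - 5.44) = -5.916%, loss ≈ 18482 × 5.916/100 ≈ 1093.
Total lost output = 1628 + 1379 + 383 + 1093 = 4483 billion.

€4,483 billion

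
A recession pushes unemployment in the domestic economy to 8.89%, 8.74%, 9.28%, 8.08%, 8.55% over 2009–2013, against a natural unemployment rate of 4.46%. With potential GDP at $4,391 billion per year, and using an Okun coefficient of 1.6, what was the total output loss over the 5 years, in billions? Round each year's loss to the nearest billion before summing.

Year 2009: gap = -1.6 × (8.89 - 4.46) = -7.088%, loss ≈ 4391 × 7.088/100 ≈ 311.
Year 2010: gap = -1.6 × (8.74 - 4.46) = -6.848%, loss ≈ 4391 × 6.848/100 ≈ 301.
Year 2011: gap = -1.6 × (9.28 - 4.46) = -7.712%, loss ≈ 4391 × 7.712/100 ≈ 339.
Year 2012: gap = -1.6 × (8.08 - 4.46) = -5.792%, loss ≈ 4391 × 5.792/100 ≈ 254.
Year 2013: gap = -1.6 × (8.55 - 4.46) = -6.544%, loss ≈ 4391 × 6.544/100 ≈ 287.
Total lost output = 311 + 301 + 339 + 254 + 287 = 1492 billion.

$1,492 billion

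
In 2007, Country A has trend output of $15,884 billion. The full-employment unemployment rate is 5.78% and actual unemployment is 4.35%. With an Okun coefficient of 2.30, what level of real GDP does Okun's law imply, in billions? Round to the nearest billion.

Unemployment gap = 4.35 - 5.78 = -1.43 points, so the output gap is -2.3 × (-1.43) = 3.289%.
Actual GDP = 15884 × (1 + 3.289/100) = 15884 × 1.03289 ≈ 16406 billion.

$16,406 billion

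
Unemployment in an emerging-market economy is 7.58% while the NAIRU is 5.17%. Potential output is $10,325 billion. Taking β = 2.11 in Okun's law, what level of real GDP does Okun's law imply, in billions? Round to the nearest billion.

$9,800 billion

Unemployment gap = 7.58 - 5.17 = 2.41 points, so the output gap is -2.11 × 2.41 = -5.0851%.
Actual GDP = 10325 × (1 - 5.0851/100) = 10325 × 0.949149 ≈ 9800 billion.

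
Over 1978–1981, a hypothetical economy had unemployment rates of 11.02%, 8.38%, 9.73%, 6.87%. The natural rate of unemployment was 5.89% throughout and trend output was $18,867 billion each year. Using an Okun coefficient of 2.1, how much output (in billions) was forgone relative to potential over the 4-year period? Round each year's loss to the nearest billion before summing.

Year 1978: gap = -2.1 × (11.02 - 5.89) = -10.773%, loss ≈ 18867 × 10.773/100 ≈ 2033.
Year 1979: gap = -2.1 × (8.38 - 5.89) = -5.229%, loss ≈ 18867 × 5.229/100 ≈ 987.
Year 1980: gap = -2.1 × (9.73 - 5.89) = -8.064%, loss ≈ 18867 × 8.064/100 ≈ 1521.
Year 1981: gap = -2.1 × (6.87 - 5.89) = -2.058%, loss ≈ 18867 × 2.058/100 ≈ 388.
Total lost output = 2033 + 987 + 1521 + 388 = 4929 billion.

$4,929 billion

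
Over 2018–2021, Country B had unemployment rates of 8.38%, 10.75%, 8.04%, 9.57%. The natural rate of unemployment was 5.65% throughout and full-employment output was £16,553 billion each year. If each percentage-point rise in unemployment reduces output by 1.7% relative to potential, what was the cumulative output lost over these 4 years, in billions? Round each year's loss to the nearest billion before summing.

Year 2018: gap = -1.7 × (8.38 - 5.65) = -4.641%, loss ≈ 16553 × 4.641/100 ≈ 768.
Year 2019: gap = -1.7 × (10.75 - 5.65) = -8.67%, loss ≈ 16553 × 8.67/100 ≈ 1435.
Year 2020: gap = -1.7 × (8.04 - 5.65) = -4.063%, loss ≈ 16553 × 4.063/100 ≈ 673.
Year 2021: gap = -1.7 × (9.57 - 5.65) = -6.664%, loss ≈ 16553 × 6.664/100 ≈ 1103.
Total lost output = 768 + 1435 + 673 + 1103 = 3979 billion.

£3,979 billion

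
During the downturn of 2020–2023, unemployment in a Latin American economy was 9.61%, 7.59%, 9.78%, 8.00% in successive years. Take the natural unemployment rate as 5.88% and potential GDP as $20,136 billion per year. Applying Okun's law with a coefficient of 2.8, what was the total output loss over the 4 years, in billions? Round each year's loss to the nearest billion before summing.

$6,461 billion

Year 2020: gap = -2.8 × (9.61 - 5.88) = -10.444%, loss ≈ 20136 × 10.444/100 ≈ 2103.
Year 2021: gap = -2.8 × (7.59 - 5.88) = -4.788%, loss ≈ 20136 × 4.788/100 ≈ 964.
Year 2022: gap = -2.8 × (9.78 - 5.88) = -10.92%, loss ≈ 20136 × 10.92/100 ≈ 2199.
Year 2023: gap = -2.8 × (8 - 5.88) = -5.936%, loss ≈ 20136 × 5.936/100 ≈ 1195.
Total lost output = 2103 + 964 + 2199 + 1195 = 6461 billion.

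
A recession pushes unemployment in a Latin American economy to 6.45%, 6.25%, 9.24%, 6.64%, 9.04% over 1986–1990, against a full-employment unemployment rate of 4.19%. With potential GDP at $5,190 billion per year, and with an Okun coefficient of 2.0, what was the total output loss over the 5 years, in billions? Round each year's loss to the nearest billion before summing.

Year 1986: gap = -2.0 × (6.45 - 4.19) = -4.52%, loss ≈ 5190 × 4.52/100 ≈ 235.
Year 1987: gap = -2.0 × (6.25 - 4.19) = -4.12%, loss ≈ 5190 × 4.12/100 ≈ 214.
Year 1988: gap = -2.0 × (9.24 - 4.19) = -10.1%, loss ≈ 5190 × 10.1/100 ≈ 524.
Year 1989: gap = -2.0 × (6.64 - 4.19) = -4.9%, loss ≈ 5190 × 4.9/100 ≈ 254.
Year 1990: gap = -2.0 × (9.04 - 4.19) = -9.7%, loss ≈ 5190 × 9.7/100 ≈ 503.
Total lost output = 235 + 214 + 524 + 254 + 503 = 1730 billion.

$1,730 billion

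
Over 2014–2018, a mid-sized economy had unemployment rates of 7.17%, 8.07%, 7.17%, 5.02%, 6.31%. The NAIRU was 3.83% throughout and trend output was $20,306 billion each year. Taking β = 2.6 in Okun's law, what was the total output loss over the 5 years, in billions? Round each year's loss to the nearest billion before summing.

Year 2014: gap = -2.6 × (7.17 - 3.83) = -8.684%, loss ≈ 20306 × 8.684/100 ≈ 1763.
Year 2015: gap = -2.6 × (8.07 - 3.83) = -11.024%, loss ≈ 20306 × 11.024/100 ≈ 2239.
Year 2016: gap = -2.6 × (7.17 - 3.83) = -8.684%, loss ≈ 20306 × 8.684/100 ≈ 1763.
Year 2017: gap = -2.6 × (5.02 - 3.83) = -3.094%, loss ≈ 20306 × 3.094/100 ≈ 628.
Year 2018: gap = -2.6 × (6.31 - 3.83) = -6.448%, loss ≈ 20306 × 6.448/100 ≈ 1309.
Total lost output = 1763 + 2239 + 1763 + 628 + 1309 = 7702 billion.

$7,702 billion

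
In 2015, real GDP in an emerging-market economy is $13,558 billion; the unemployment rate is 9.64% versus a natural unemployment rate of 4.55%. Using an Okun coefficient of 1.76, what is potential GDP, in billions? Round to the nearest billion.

$14,892 billion

Unemployment gap = 9.64 - 4.55 = 5.09 points, so output gap = -1.76 × 5.09 = -8.9584%.
Since Y = Y* × (1 + gap/100), Y* = 13558/0.910416 ≈ 14892 billion.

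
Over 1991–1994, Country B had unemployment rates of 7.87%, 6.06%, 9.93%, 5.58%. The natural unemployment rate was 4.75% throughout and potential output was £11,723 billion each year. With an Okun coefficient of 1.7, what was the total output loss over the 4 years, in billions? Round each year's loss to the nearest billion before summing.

£2,080 billion

Year 1991: gap = -1.7 × (7.87 - 4.75) = -5.304%, loss ≈ 11723 × 5.304/100 ≈ 622.
Year 1992: gap = -1.7 × (6.06 - 4.75) = -2.227%, loss ≈ 11723 × 2.227/100 ≈ 261.
Year 1993: gap = -1.7 × (9.93 - 4.75) = -8.806%, loss ≈ 11723 × 8.806/100 ≈ 1032.
Year 1994: gap = -1.7 × (5.58 - 4.75) = -1.411%, loss ≈ 11723 × 1.411/100 ≈ 165.
Total lost output = 622 + 261 + 1032 + 165 = 2080 billion.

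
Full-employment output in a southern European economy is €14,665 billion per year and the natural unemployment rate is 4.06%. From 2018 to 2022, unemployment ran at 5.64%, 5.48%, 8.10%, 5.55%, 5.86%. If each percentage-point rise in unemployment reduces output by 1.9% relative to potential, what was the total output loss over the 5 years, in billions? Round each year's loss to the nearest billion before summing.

€2,879 billion

Year 2018: gap = -1.9 × (5.64 - 4.06) = -3.002%, loss ≈ 14665 × 3.002/100 ≈ 440.
Year 2019: gap = -1.9 × (5.48 - 4.06) = -2.698%, loss ≈ 14665 × 2.698/100 ≈ 396.
Year 2020: gap = -1.9 × (8.1 - 4.06) = -7.676%, loss ≈ 14665 × 7.676/100 ≈ 1126.
Year 2021: gap = -1.9 × (5.55 - 4.06) = -2.831%, loss ≈ 14665 × 2.831/100 ≈ 415.
Year 2022: gap = -1.9 × (5.86 - 4.06) = -3.42%, loss ≈ 14665 × 3.42/100 ≈ 502.
Total lost output = 440 + 396 + 1126 + 415 + 502 = 2879 billion.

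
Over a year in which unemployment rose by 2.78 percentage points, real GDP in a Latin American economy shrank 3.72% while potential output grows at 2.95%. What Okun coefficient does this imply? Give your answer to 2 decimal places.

β ≈ 2.40

Growth form: g_Y = g_Y* - β × Δu, so β = (g_Y* - g_Y)/Δu.
β = (2.95 + 3.72)/2.78 = 6.67/2.78 = 2.40.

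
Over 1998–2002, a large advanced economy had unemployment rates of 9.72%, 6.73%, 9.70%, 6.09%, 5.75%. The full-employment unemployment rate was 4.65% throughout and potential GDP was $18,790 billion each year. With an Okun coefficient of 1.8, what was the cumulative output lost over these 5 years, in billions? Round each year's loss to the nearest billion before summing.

Year 1998: gap = -1.8 × (9.72 - 4.65) = -9.126%, loss ≈ 18790 × 9.126/100 ≈ 1715.
Year 1999: gap = -1.8 × (6.73 - 4.65) = -3.744%, loss ≈ 18790 × 3.744/100 ≈ 703.
Year 2000: gap = -1.8 × (9.7 - 4.65) = -9.09%, loss ≈ 18790 × 9.09/100 ≈ 1708.
Year 2001: gap = -1.8 × (6.09 - 4.65) = -2.592%, loss ≈ 18790 × 2.592/100 ≈ 487.
Year 2002: gap = -1.8 × (5.75 - 4.65) = -1.98%, loss ≈ 18790 × 1.98/100 ≈ 372.
Total lost output = 1715 + 703 + 1708 + 487 + 372 = 4985 billion.

$4,985 billion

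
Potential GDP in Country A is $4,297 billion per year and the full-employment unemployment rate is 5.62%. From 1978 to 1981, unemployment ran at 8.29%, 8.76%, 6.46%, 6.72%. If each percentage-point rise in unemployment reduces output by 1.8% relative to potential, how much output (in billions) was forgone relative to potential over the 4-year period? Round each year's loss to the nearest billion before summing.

Year 1978: gap = -1.8 × (8.29 - 5.62) = -4.806%, loss ≈ 4297 × 4.806/100 ≈ 207.
Year 1979: gap = -1.8 × (8.76 - 5.62) = -5.652%, loss ≈ 4297 × 5.652/100 ≈ 243.
Year 1980: gap = -1.8 × (6.46 - 5.62) = -1.512%, loss ≈ 4297 × 1.512/100 ≈ 65.
Year 1981: gap = -1.8 × (6.72 - 5.62) = -1.98%, loss ≈ 4297 × 1.98/100 ≈ 85.
Total lost output = 207 + 243 + 65 + 85 = 600 billion.

$600 billion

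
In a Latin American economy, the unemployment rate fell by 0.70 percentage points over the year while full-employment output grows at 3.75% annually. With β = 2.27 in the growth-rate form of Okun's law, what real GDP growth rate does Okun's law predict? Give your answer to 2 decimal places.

5.34%

Growth-rate Okun's law: g_Y = g_Y* - β × Δu.
g_Y = 3.75 - 2.27 × (-0.70) = 3.75 + 1.589 = 5.339%, i.e. 5.34% to 2 d.p.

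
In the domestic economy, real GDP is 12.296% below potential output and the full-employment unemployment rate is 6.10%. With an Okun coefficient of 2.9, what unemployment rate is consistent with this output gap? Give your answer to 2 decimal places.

From Okun's law, u - u* = -(output gap)/β = -(-12.296)/2.9 = 4.24 points.
So u = 6.1 + 4.24 = 10.34%.

10.34%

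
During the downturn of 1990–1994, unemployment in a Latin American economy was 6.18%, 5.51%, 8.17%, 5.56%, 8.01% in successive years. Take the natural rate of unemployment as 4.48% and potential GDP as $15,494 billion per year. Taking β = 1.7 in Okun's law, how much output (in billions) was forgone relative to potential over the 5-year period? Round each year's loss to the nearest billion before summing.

Year 1990: gap = -1.7 × (6.18 - 4.48) = -2.89%, loss ≈ 15494 × 2.89/100 ≈ 448.
Year 1991: gap = -1.7 × (5.51 - 4.48) = -1.751%, loss ≈ 15494 × 1.751/100 ≈ 271.
Year 1992: gap = -1.7 × (8.17 - 4.48) = -6.273%, loss ≈ 15494 × 6.273/100 ≈ 972.
Year 1993: gap = -1.7 × (5.56 - 4.48) = -1.836%, loss ≈ 15494 × 1.836/100 ≈ 284.
Year 1994: gap = -1.7 × (8.01 - 4.48) = -6.001%, loss ≈ 15494 × 6.001/100 ≈ 930.
Total lost output = 448 + 271 + 972 + 284 + 930 = 2905 billion.

$2,905 billion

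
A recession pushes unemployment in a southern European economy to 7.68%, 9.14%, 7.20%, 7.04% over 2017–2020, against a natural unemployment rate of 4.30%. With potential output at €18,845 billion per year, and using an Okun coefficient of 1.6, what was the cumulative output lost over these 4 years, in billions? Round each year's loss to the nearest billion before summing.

€4,178 billion

Year 2017: gap = -1.6 × (7.68 - 4.3) = -5.408%, loss ≈ 18845 × 5.408/100 ≈ 1019.
Year 2018: gap = -1.6 × (9.14 - 4.3) = -7.744%, loss ≈ 18845 × 7.744/100 ≈ 1459.
Year 2019: gap = -1.6 × (7.2 - 4.3) = -4.64%, loss ≈ 18845 × 4.64/100 ≈ 874.
Year 2020: gap = -1.6 × (7.04 - 4.3) = -4.384%, loss ≈ 18845 × 4.384/100 ≈ 826.
Total lost output = 1019 + 1459 + 874 + 826 = 4178 billion.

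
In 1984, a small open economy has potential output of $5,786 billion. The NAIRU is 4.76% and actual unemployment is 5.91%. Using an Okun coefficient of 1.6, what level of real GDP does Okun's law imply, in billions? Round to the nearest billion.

$5,680 billion

Unemployment gap = 5.91 - 4.76 = 1.15 points, so the output gap is -1.6 × 1.15 = -1.84%.
Actual GDP = 5786 × (1 - 1.84/100) = 5786 × 0.9816 ≈ 5680 billion.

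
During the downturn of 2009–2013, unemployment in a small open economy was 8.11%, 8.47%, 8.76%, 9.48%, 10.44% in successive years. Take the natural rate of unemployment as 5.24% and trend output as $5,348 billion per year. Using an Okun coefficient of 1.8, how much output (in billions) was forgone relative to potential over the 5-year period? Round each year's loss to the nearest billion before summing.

$1,835 billion

Year 2009: gap = -1.8 × (8.11 - 5.24) = -5.166%, loss ≈ 5348 × 5.166/100 ≈ 276.
Year 2010: gap = -1.8 × (8.47 - 5.24) = -5.814%, loss ≈ 5348 × 5.814/100 ≈ 311.
Year 2011: gap = -1.8 × (8.76 - 5.24) = -6.336%, loss ≈ 5348 × 6.336/100 ≈ 339.
Year 2012: gap = -1.8 × (9.48 - 5.24) = -7.632%, loss ≈ 5348 × 7.632/100 ≈ 408.
Year 2013: gap = -1.8 × (10.44 - 5.24) = -9.36%, loss ≈ 5348 × 9.36/100 ≈ 501.
Total lost output = 276 + 311 + 339 + 408 + 501 = 1835 billion.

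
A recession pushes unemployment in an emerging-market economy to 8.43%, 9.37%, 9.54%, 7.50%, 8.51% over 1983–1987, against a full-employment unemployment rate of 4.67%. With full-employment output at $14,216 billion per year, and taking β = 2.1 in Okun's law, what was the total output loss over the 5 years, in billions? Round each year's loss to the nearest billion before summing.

$5,970 billion

Year 1983: gap = -2.1 × (8.43 - 4.67) = -7.896%, loss ≈ 14216 × 7.896/100 ≈ 1122.
Year 1984: gap = -2.1 × (9.37 - 4.67) = -9.87%, loss ≈ 14216 × 9.87/100 ≈ 1403.
Year 1985: gap = -2.1 × (9.54 - 4.67) = -10.227%, loss ≈ 14216 × 10.227/100 ≈ 1454.
Year 1986: gap = -2.1 × (7.5 - 4.67) = -5.943%, loss ≈ 14216 × 5.943/100 ≈ 845.
Year 1987: gap = -2.1 × (8.51 - 4.67) = -8.064%, loss ≈ 14216 × 8.064/100 ≈ 1146.
Total lost output = 1122 + 1403 + 1454 + 845 + 1146 = 5970 billion.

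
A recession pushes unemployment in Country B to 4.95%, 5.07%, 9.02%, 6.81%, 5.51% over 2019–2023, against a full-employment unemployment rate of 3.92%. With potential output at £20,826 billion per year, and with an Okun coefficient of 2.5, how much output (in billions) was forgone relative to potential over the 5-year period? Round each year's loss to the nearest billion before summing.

Year 2019: gap = -2.5 × (4.95 - 3.92) = -2.575%, loss ≈ 20826 × 2.575/100 ≈ 536.
Year 2020: gap = -2.5 × (5.07 - 3.92) = -2.875%, loss ≈ 20826 × 2.875/100 ≈ 599.
Year 2021: gap = -2.5 × (9.02 - 3.92) = -12.75%, loss ≈ 20826 × 12.75/100 ≈ 2655.
Year 2022: gap = -2.5 × (6.81 - 3.92) = -7.225%, loss ≈ 20826 × 7.225/100 ≈ 1505.
Year 2023: gap = -2.5 × (5.51 - 3.92) = -3.975%, loss ≈ 20826 × 3.975/100 ≈ 828.
Total lost output = 536 + 599 + 2655 + 1505 + 828 = 6123 billion.

£6,123 billion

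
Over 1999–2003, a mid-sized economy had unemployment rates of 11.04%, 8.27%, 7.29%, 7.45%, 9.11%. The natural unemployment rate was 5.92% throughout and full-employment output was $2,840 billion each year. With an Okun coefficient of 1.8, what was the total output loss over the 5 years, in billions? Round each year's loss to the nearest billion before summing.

Year 1999: gap = -1.8 × (11.04 - 5.92) = -9.216%, loss ≈ 2840 × 9.216/100 ≈ 262.
Year 2000: gap = -1.8 × (8.27 - 5.92) = -4.23%, loss ≈ 2840 × 4.23/100 ≈ 120.
Year 2001: gap = -1.8 × (7.29 - 5.92) = -2.466%, loss ≈ 2840 × 2.466/100 ≈ 70.
Year 2002: gap = -1.8 × (7.45 - 5.92) = -2.754%, loss ≈ 2840 × 2.754/100 ≈ 78.
Year 2003: gap = -1.8 × (9.11 - 5.92) = -5.742%, loss ≈ 2840 × 5.742/100 ≈ 163.
Total lost output = 262 + 120 + 70 + 78 + 163 = 693 billion.

$693 billion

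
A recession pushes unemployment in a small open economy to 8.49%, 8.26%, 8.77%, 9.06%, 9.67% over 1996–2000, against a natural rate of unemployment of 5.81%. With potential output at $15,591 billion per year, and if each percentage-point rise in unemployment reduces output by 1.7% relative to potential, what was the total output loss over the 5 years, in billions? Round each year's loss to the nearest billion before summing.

Year 1996: gap = -1.7 × (8.49 - 5.81) = -4.556%, loss ≈ 15591 × 4.556/100 ≈ 710.
Year 1997: gap = -1.7 × (8.26 - 5.81) = -4.165%, loss ≈ 15591 × 4.165/100 ≈ 649.
Year 1998: gap = -1.7 × (8.77 - 5.81) = -5.032%, loss ≈ 15591 × 5.032/100 ≈ 785.
Year 1999: gap = -1.7 × (9.06 - 5.81) = -5.525%, loss ≈ 15591 × 5.525/100 ≈ 861.
Year 2000: gap = -1.7 × (9.67 - 5.81) = -6.562%, loss ≈ 15591 × 6.562/100 ≈ 1023.
Total lost output = 710 + 649 + 785 + 861 + 1023 = 4028 billion.

$4,028 billion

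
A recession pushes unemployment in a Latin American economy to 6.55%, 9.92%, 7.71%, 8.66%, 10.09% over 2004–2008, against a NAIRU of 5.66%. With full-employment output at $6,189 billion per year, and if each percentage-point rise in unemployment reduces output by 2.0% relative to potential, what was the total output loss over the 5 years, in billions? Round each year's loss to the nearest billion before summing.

Year 2004: gap = -2.0 × (6.55 - 5.66) = -1.78%, loss ≈ 6189 × 1.78/100 ≈ 110.
Year 2005: gap = -2.0 × (9.92 - 5.66) = -8.52%, loss ≈ 6189 × 8.52/100 ≈ 527.
Year 2006: gap = -2.0 × (7.71 - 5.66) = -4.1%, loss ≈ 6189 × 4.1/100 ≈ 254.
Year 2007: gap = -2.0 × (8.66 - 5.66) = -6%, loss ≈ 6189 × 6/100 ≈ 371.
Year 2008: gap = -2.0 × (10.09 - 5.66) = -8.86%, loss ≈ 6189 × 8.86/100 ≈ 548.
Total lost output = 110 + 527 + 254 + 371 + 548 = 1810 billion.

$1,810 billion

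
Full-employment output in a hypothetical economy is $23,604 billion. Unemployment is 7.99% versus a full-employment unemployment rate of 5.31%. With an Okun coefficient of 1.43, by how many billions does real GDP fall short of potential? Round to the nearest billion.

Output gap = -1.43 × (7.99 - 5.31) = -1.43 × 2.68 = -3.8324%.
Actual GDP ≈ 23604 × 0.961676 ≈ 22699 billion, so the shortfall is 23604 - 22699 = 905 billion.

$905 billion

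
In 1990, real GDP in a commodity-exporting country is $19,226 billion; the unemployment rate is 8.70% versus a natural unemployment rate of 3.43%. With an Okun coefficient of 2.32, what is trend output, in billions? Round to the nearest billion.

$21,904 billion

Unemployment gap = 8.7 - 3.43 = 5.27 points, so output gap = -2.32 × 5.27 = -12.2264%.
Since Y = Y* × (1 + gap/100), Y* = 19226/0.877736 ≈ 21904 billion.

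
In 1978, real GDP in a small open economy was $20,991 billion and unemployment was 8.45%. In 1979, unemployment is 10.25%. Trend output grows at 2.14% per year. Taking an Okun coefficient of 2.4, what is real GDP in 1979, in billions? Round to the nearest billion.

$20,533 billion

Δu = 10.25 - 8.45 = 1.8 points.
Okun's law (growth form): g_Y = g_Y* - β × Δu = 2.14 - 2.4 × (1.80) = 2.14 - 4.32 = -2.18%.
Real GDP in the next year = 20991 × (1 - 2.18/100) = 20991 × 0.9782 ≈ 20533 billion.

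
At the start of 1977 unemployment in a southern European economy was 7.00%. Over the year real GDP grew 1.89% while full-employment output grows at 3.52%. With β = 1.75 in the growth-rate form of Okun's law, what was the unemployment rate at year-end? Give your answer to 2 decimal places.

7.93%

Growth-rate Okun's law: g_Y = g_Y* - β × Δu, so Δu = (g_Y* - g_Y)/β.
Δu = (3.52 - 1.89)/1.75 = 1.63/1.75 = 0.93 percentage points.
Year-end unemployment = 7 + 0.93 = 7.93%.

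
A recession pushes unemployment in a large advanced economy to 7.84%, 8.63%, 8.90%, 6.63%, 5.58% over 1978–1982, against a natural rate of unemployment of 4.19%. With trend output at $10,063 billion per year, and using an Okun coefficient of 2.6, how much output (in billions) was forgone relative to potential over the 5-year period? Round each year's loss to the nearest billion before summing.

$4,351 billion

Year 1978: gap = -2.6 × (7.84 - 4.19) = -9.49%, loss ≈ 10063 × 9.49/100 ≈ 955.
Year 1979: gap = -2.6 × (8.63 - 4.19) = -11.544%, loss ≈ 10063 × 11.544/100 ≈ 1162.
Year 1980: gap = -2.6 × (8.9 - 4.19) = -12.246%, loss ≈ 10063 × 12.246/100 ≈ 1232.
Year 1981: gap = -2.6 × (6.63 - 4.19) = -6.344%, loss ≈ 10063 × 6.344/100 ≈ 638.
Year 1982: gap = -2.6 × (5.58 - 4.19) = -3.614%, loss ≈ 10063 × 3.614/100 ≈ 364.
Total lost output = 955 + 1162 + 1232 + 638 + 364 = 4351 billion.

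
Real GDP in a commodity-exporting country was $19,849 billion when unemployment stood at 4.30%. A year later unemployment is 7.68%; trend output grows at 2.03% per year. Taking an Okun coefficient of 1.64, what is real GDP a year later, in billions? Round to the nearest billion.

Δu = 7.68 - 4.3 = 3.38 points.
Okun's law (growth form): g_Y = g_Y* - β × Δu = 2.03 - 1.64 × (3.38) = 2.03 - 5.5432 = -3.5132%.
Real GDP in the next year = 19849 × (1 - 3.5132/100) = 19849 × 0.964868 ≈ 19152 billion.

$19,152 billion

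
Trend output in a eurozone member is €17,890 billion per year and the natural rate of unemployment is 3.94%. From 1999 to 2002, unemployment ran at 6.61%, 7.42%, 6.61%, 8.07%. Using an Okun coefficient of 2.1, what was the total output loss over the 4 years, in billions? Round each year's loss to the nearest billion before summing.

Year 1999: gap = -2.1 × (6.61 - 3.94) = -5.607%, loss ≈ 17890 × 5.607/100 ≈ 1003.
Year 2000: gap = -2.1 × (7.42 - 3.94) = -7.308%, loss ≈ 17890 × 7.308/100 ≈ 1307.
Year 2001: gap = -2.1 × (6.61 - 3.94) = -5.607%, loss ≈ 17890 × 5.607/100 ≈ 1003.
Year 2002: gap = -2.1 × (8.07 - 3.94) = -8.673%, loss ≈ 17890 × 8.673/100 ≈ 1552.
Total lost output = 1003 + 1307 + 1003 + 1552 = 4865 billion.

€4,865 billion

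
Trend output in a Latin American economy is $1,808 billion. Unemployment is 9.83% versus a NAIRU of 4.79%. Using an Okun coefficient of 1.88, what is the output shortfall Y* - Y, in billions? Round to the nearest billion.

$171 billion

Output gap = -1.88 × (9.83 - 4.79) = -1.88 × 5.04 = -9.4752%.
Actual GDP ≈ 1808 × 0.905248 ≈ 1637 billion, so the shortfall is 1808 - 1637 = 171 billion.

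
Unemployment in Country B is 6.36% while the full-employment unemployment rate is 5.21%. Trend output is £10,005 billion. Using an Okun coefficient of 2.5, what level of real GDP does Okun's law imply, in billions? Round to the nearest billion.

£9,717 billion

Unemployment gap = 6.36 - 5.21 = 1.15 points, so the output gap is -2.5 × 1.15 = -2.875%.
Actual GDP = 10005 × (1 - 2.875/100) = 10005 × 0.97125 ≈ 9717 billion.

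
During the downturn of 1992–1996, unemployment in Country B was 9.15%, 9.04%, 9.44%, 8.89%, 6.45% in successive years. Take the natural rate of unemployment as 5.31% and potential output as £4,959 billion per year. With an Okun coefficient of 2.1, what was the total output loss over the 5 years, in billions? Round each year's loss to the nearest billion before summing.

Year 1992: gap = -2.1 × (9.15 - 5.31) = -8.064%, loss ≈ 4959 × 8.064/100 ≈ 400.
Year 1993: gap = -2.1 × (9.04 - 5.31) = -7.833%, loss ≈ 4959 × 7.833/100 ≈ 388.
Year 1994: gap = -2.1 × (9.44 - 5.31) = -8.673%, loss ≈ 4959 × 8.673/100 ≈ 430.
Year 1995: gap = -2.1 × (8.89 - 5.31) = -7.518%, loss ≈ 4959 × 7.518/100 ≈ 373.
Year 1996: gap = -2.1 × (6.45 - 5.31) = -2.394%, loss ≈ 4959 × 2.394/100 ≈ 119.
Total lost output = 400 + 388 + 430 + 373 + 119 = 1710 billion.

£1,710 billion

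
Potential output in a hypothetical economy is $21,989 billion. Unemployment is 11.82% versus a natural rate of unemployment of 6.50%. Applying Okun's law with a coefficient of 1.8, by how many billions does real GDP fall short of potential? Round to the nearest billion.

Output gap = -1.8 × (11.82 - 6.5) = -1.8 × 5.32 = -9.576%.
Actual GDP ≈ 21989 × 0.90424 ≈ 19883 billion, so the shortfall is 21989 - 19883 = 2106 billion.

$2,106 billion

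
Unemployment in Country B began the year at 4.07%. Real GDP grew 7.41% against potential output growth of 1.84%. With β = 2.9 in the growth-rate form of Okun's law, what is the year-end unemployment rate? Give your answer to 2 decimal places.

Growth-rate Okun's law: g_Y = g_Y* - β × Δu, so Δu = (g_Y* - g_Y)/β.
Δu = (1.84 - 7.41)/2.9 = -5.57/2.9 = -1.92 percentage points.
Year-end unemployment = 4.07 - 1.92 = 2.15%.

2.15%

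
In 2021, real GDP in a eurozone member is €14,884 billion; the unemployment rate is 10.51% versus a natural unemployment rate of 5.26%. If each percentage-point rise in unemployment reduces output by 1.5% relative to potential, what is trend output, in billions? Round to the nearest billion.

Unemployment gap = 10.51 - 5.26 = 5.25 points, so output gap = -1.5 × 5.25 = -7.875%.
Since Y = Y* × (1 + gap/100), Y* = 14884/0.92125 ≈ 16156 billion.

€16,156 billion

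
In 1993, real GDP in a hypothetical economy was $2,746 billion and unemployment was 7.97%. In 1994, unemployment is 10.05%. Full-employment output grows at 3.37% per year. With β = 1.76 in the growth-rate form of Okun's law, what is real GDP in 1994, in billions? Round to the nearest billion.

$2,738 billion

Δu = 10.05 - 7.97 = 2.08 points.
Okun's law (growth form): g_Y = g_Y* - β × Δu = 3.37 - 1.76 × (2.08) = 3.37 - 3.6608 = -0.2908%.
Real GDP in the next year = 2746 × (1 - 0.2908/100) = 2746 × 0.997092 ≈ 2738 billion.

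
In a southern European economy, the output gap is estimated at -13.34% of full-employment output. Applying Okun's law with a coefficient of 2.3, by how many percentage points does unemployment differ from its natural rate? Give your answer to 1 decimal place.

5.8 percentage points

Okun's law: output gap = -β × (u - u*), so u - u* = -(output gap)/β.
u - u* = -(-13.34)/2.3 = 5.8 percentage points.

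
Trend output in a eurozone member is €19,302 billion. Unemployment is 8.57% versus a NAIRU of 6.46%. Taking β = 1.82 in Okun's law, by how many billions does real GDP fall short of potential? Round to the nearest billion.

€741 billion

Output gap = -1.82 × (8.57 - 6.46) = -1.82 × 2.11 = -3.8402%.
Actual GDP ≈ 19302 × 0.961598 ≈ 18561 billion, so the shortfall is 19302 - 18561 = 741 billion.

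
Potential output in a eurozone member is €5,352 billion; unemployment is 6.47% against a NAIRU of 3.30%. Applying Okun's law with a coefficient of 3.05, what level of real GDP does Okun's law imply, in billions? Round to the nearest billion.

Unemployment gap = 6.47 - 3.3 = 3.17 points, so the output gap is -3.05 × 3.17 = -9.6685%.
Actual GDP = 5352 × (1 - 9.6685/100) = 5352 × 0.903315 ≈ 4835 billion.

€4,835 billion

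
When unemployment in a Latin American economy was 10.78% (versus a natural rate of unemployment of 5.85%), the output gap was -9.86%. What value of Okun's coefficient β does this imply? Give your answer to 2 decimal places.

Okun's law: output gap = -β × (u - u*).
-9.86 = -β × (10.78 - 5.85) = -β × 4.93, so β = 9.86/4.93 = 2.00.

β ≈ 2.00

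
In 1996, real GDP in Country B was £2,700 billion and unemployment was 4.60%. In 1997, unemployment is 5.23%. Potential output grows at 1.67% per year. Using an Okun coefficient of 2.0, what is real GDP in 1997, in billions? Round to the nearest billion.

£2,711 billion

Δu = 5.23 - 4.6 = 0.63 points.
Okun's law (growth form): g_Y = g_Y* - β × Δu = 1.67 - 2.0 × (0.63) = 1.67 - 1.26 = 0.41%.
Real GDP in the next year = 2700 × (1 + 0.41/100) = 2700 × 1.0041 ≈ 2711 billion.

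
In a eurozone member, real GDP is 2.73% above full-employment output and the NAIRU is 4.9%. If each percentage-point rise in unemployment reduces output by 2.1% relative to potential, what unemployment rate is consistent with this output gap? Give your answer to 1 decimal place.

3.6%

From Okun's law, u - u* = -(output gap)/β = -(2.73)/2.1 = -1.3 points.
So u = 4.9 - 1.3 = 3.6%.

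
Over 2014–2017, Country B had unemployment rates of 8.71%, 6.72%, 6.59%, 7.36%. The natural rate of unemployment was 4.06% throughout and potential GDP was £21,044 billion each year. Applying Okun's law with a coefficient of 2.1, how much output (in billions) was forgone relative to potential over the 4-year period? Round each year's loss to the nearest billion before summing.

Year 2014: gap = -2.1 × (8.71 - 4.06) = -9.765%, loss ≈ 21044 × 9.765/100 ≈ 2055.
Year 2015: gap = -2.1 × (6.72 - 4.06) = -5.586%, loss ≈ 21044 × 5.586/100 ≈ 1176.
Year 2016: gap = -2.1 × (6.59 - 4.06) = -5.313%, loss ≈ 21044 × 5.313/100 ≈ 1118.
Year 2017: gap = -2.1 × (7.36 - 4.06) = -6.93%, loss ≈ 21044 × 6.93/100 ≈ 1458.
Total lost output = 2055 + 1176 + 1118 + 1458 = 5807 billion.

£5,807 billion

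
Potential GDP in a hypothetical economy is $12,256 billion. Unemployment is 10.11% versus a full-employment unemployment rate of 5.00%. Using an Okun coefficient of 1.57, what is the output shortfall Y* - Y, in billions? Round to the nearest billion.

Output gap = -1.57 × (10.11 - 5) = -1.57 × 5.11 = -8.0227%.
Actual GDP ≈ 12256 × 0.919773 ≈ 11273 billion, so the shortfall is 12256 - 11273 = 983 billion.

$983 billion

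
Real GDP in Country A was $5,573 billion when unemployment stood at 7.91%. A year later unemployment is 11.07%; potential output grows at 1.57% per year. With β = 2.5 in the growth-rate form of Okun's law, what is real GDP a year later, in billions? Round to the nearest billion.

Δu = 11.07 - 7.91 = 3.16 points.
Okun's law (growth form): g_Y = g_Y* - β × Δu = 1.57 - 2.5 × (3.16) = 1.57 - 7.9 = -6.33%.
Real GDP in the next year = 5573 × (1 - 6.33/100) = 5573 × 0.9367 ≈ 5220 billion.

$5,220 billion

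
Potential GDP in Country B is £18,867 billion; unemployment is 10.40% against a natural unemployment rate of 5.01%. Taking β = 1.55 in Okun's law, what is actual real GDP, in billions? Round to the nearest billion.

Unemployment gap = 10.4 - 5.01 = 5.39 points, so the output gap is -1.55 × 5.39 = -8.3545%.
Actual GDP = 18867 × (1 - 8.3545/100) = 18867 × 0.916455 ≈ 17291 billion.

£17,291 billion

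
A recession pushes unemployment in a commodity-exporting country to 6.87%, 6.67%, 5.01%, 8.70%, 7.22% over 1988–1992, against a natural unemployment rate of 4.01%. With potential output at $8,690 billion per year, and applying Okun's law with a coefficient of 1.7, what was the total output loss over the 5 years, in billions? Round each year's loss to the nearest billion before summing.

Year 1988: gap = -1.7 × (6.87 - 4.01) = -4.862%, loss ≈ 8690 × 4.862/100 ≈ 423.
Year 1989: gap = -1.7 × (6.67 - 4.01) = -4.522%, loss ≈ 8690 × 4.522/100 ≈ 393.
Year 1990: gap = -1.7 × (5.01 - 4.01) = -1.7%, loss ≈ 8690 × 1.7/100 ≈ 148.
Year 1991: gap = -1.7 × (8.7 - 4.01) = -7.973%, loss ≈ 8690 × 7.973/100 ≈ 693.
Year 1992: gap = -1.7 × (7.22 - 4.01) = -5.457%, loss ≈ 8690 × 5.457/100 ≈ 474.
Total lost output = 423 + 393 + 148 + 693 + 474 = 2131 billion.

$2,131 billion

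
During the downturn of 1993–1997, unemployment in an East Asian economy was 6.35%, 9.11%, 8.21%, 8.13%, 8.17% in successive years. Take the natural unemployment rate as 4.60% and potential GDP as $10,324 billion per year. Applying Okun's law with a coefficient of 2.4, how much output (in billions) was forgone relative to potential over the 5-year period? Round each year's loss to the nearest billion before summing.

Year 1993: gap = -2.4 × (6.35 - 4.6) = -4.2%, loss ≈ 10324 × 4.2/100 ≈ 434.
Year 1994: gap = -2.4 × (9.11 - 4.6) = -10.824%, loss ≈ 10324 × 10.824/100 ≈ 1117.
Year 1995: gap = -2.4 × (8.21 - 4.6) = -8.664%, loss ≈ 10324 × 8.664/100 ≈ 894.
Year 1996: gap = -2.4 × (8.13 - 4.6) = -8.472%, loss ≈ 10324 × 8.472/100 ≈ 875.
Year 1997: gap = -2.4 × (8.17 - 4.6) = -8.568%, loss ≈ 10324 × 8.568/100 ≈ 885.
Total lost output = 434 + 1117 + 894 + 875 + 885 = 4205 billion.

$4,205 billion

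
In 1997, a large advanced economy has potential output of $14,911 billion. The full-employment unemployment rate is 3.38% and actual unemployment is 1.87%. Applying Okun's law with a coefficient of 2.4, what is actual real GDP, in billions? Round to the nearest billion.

Unemployment gap = 1.87 - 3.38 = -1.51 points, so the output gap is -2.4 × (-1.51) = 3.624%.
Actual GDP = 14911 × (1 + 3.624/100) = 14911 × 1.03624 ≈ 15451 billion.

$15,451 billion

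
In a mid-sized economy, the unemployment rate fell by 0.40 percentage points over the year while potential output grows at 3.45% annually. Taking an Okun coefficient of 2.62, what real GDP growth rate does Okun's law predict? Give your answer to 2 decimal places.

4.50%

Growth-rate Okun's law: g_Y = g_Y* - β × Δu.
g_Y = 3.45 - 2.62 × (-0.40) = 3.45 + 1.048 = 4.498%, i.e. 4.50% to 2 d.p.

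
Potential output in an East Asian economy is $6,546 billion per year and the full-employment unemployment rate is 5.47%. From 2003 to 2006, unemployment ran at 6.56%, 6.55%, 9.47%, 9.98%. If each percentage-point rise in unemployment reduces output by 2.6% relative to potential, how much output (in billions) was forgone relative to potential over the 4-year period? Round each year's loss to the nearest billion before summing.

Year 2003: gap = -2.6 × (6.56 - 5.47) = -2.834%, loss ≈ 6546 × 2.834/100 ≈ 186.
Year 2004: gap = -2.6 × (6.55 - 5.47) = -2.808%, loss ≈ 6546 × 2.808/100 ≈ 184.
Year 2005: gap = -2.6 × (9.47 - 5.47) = -10.4%, loss ≈ 6546 × 10.4/100 ≈ 681.
Year 2006: gap = -2.6 × (9.98 - 5.47) = -11.726%, loss ≈ 6546 × 11.726/100 ≈ 768.
Total lost output = 186 + 184 + 681 + 768 = 1819 billion.

$1,819 billion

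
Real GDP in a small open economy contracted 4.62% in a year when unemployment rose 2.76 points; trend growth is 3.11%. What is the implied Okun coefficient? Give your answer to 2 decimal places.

β ≈ 2.80

Growth form: g_Y = g_Y* - β × Δu, so β = (g_Y* - g_Y)/Δu.
β = (3.11 + 4.62)/2.76 = 7.73/2.76 = 2.80.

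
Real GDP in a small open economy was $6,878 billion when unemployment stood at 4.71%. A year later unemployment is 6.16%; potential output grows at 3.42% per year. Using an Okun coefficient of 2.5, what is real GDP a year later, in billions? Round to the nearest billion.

Δu = 6.16 - 4.71 = 1.45 points.
Okun's law (growth form): g_Y = g_Y* - β × Δu = 3.42 - 2.5 × (1.45) = 3.42 - 3.625 = -0.205%.
Real GDP in the next year = 6878 × (1 - 0.205/100) = 6878 × 0.99795 ≈ 6864 billion.

$6,864 billion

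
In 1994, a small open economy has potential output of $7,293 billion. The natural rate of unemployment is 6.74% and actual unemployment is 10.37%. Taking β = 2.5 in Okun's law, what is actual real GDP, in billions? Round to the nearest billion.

Unemployment gap = 10.37 - 6.74 = 3.63 points, so the output gap is -2.5 × 3.63 = -9.075%.
Actual GDP = 7293 × (1 - 9.075/100) = 7293 × 0.90925 ≈ 6631 billion.

$6,631 billion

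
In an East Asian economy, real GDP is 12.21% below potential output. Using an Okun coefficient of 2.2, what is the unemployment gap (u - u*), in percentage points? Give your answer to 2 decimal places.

5.55 percentage points

Okun's law: output gap = -β × (u - u*), so u - u* = -(output gap)/β.
u - u* = -(-12.21)/2.2 = 5.55 percentage points.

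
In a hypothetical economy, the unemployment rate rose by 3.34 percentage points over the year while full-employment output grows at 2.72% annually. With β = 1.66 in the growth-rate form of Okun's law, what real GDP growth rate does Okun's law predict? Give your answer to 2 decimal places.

-2.82%

Growth-rate Okun's law: g_Y = g_Y* - β × Δu.
g_Y = 2.72 - 1.66 × (3.34) = 2.72 - 5.5444 = -2.8244%, i.e. -2.82% to 2 d.p.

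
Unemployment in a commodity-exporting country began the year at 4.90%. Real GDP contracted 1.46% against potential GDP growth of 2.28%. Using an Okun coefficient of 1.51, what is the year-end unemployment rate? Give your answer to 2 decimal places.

7.38%

Growth-rate Okun's law: g_Y = g_Y* - β × Δu, so Δu = (g_Y* - g_Y)/β.
Δu = (2.28 + 1.46)/1.51 = 3.74/1.51 = 2.48 percentage points.
Year-end unemployment = 4.9 + 2.48 = 7.38%.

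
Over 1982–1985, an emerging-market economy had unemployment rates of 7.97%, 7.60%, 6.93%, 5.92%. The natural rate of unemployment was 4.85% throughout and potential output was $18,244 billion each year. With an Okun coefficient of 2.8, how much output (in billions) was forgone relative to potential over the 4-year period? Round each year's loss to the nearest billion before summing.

$4,609 billion

Year 1982: gap = -2.8 × (7.97 - 4.85) = -8.736%, loss ≈ 18244 × 8.736/100 ≈ 1594.
Year 1983: gap = -2.8 × (7.6 - 4.85) = -7.7%, loss ≈ 18244 × 7.7/100 ≈ 1405.
Year 1984: gap = -2.8 × (6.93 - 4.85) = -5.824%, loss ≈ 18244 × 5.824/100 ≈ 1063.
Year 1985: gap = -2.8 × (5.92 - 4.85) = -2.996%, loss ≈ 18244 × 2.996/100 ≈ 547.
Total lost output = 1594 + 1405 + 1063 + 547 = 4609 billion.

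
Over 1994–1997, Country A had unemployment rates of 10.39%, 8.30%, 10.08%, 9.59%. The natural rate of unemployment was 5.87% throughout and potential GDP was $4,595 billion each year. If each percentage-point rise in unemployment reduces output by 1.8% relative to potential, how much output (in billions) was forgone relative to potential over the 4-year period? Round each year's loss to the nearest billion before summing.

Year 1994: gap = -1.8 × (10.39 - 5.87) = -8.136%, loss ≈ 4595 × 8.136/100 ≈ 374.
Year 1995: gap = -1.8 × (8.3 - 5.87) = -4.374%, loss ≈ 4595 × 4.374/100 ≈ 201.
Year 1996: gap = -1.8 × (10.08 - 5.87) = -7.578%, loss ≈ 4595 × 7.578/100 ≈ 348.
Year 1997: gap = -1.8 × (9.59 - 5.87) = -6.696%, loss ≈ 4595 × 6.696/100 ≈ 308.
Total lost output = 374 + 201 + 348 + 308 = 1231 billion.

$1,231 billion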